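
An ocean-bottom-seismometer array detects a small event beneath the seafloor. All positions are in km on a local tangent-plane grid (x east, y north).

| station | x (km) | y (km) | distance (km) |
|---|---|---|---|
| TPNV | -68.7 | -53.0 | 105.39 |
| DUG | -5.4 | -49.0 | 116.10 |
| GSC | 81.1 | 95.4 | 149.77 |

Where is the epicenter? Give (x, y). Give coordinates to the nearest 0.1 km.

(-62.3, 52.2)

Circle about each station: (x + 68.7)² + (y + 53.0)² = 105.39²; (x + 5.4)² + (y + 49.0)² = 116.10²; (x − 81.1)² + (y − 95.4)² = 149.77².
Subtracting the TPNV equation from the DUG and GSC equations removes the quadratic terms:
126.6 x + 8.0 y = -7470.69
299.6 x + 296.8 y = -3174.32
Solving the 2×2 system: x ≈ -62.3, y ≈ 52.2 km.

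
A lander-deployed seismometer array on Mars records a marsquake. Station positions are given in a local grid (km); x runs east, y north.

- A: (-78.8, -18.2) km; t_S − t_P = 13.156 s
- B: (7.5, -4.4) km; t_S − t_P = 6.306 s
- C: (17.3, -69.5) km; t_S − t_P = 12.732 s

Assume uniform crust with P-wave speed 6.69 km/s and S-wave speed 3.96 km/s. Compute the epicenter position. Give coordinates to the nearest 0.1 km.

Distance from S−P lag: d = Δt · v_P v_S / (v_P − v_S) = Δt · (6.69·3.96)/(6.69−3.96) ≈ 9.7042·Δt.
So d_A = 127.67, d_B = 61.19, d_C = 123.55 km.
Circle about each station: (x + 78.8)² + (y + 18.2)² = 127.67²; (x − 7.5)² + (y + 4.4)² = 61.19²; (x − 17.3)² + (y + 69.5)² = 123.55².
Subtracting the A equation from the B and C equations removes the quadratic terms:
172.6 x + 27.6 y = 6090.34
192.2 x − 102.6 y = -376.11
Solving the 2×2 system: x ≈ 26.7, y ≈ 53.7 km.
Check against A (with the unrounded x, y): √((x + 78.8)²+(y + 18.2)²) = 127.66 ≈ 127.67 km. ✓

(26.7, 53.7)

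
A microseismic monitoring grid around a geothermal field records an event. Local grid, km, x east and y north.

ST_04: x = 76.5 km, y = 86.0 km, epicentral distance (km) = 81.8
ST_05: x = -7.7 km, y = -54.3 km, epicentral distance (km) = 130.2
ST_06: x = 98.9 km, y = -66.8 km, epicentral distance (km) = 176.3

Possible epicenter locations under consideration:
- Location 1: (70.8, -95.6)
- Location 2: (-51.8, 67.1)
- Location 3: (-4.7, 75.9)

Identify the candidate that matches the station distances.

Location 3

For each candidate, compare |candidate − station| to the reported distance:
Location 1: residuals ST_04 99.9, ST_05 41.5, ST_06 136.1 → max 136.1 km
Location 2: residuals ST_04 47.9, ST_05 1.0, ST_06 25.3 → max 47.9 km
Location 3: residuals ST_04 0.0, ST_05 0.0, ST_06 0.0 → max 0.0 km
Only Location 3 has all residuals ≈ 0.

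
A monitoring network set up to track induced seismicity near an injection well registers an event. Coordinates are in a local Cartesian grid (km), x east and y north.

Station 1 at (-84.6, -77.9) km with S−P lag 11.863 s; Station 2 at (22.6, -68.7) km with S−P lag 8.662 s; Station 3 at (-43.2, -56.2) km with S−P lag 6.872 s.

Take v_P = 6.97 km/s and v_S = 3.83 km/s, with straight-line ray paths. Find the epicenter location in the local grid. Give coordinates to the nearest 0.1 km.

x ≈ -14.7 km, y ≈ -5.2 km

Distance from S−P lag: d = Δt · v_P v_S / (v_P − v_S) = Δt · (6.97·3.83)/(6.97−3.83) ≈ 8.5016·Δt.
So d_Station 1 = 100.85, d_Station 2 = 73.64, d_Station 3 = 58.42 km.
Circle about each station: (x + 84.6)² + (y + 77.9)² = 100.85²; (x − 22.6)² + (y + 68.7)² = 73.64²; (x + 43.2)² + (y + 56.2)² = 58.42².
Subtracting the Station 1 equation from the Station 2 and Station 3 equations removes the quadratic terms:
214.4 x + 18.4 y = -3247.25
82.8 x + 43.4 y = -1443.06
Solving the 2×2 system: x ≈ -14.7, y ≈ -5.2 km.
Check against Station 1 (with the unrounded x, y): √((x + 84.6)²+(y + 77.9)²) = 100.85 ≈ 100.85 km. ✓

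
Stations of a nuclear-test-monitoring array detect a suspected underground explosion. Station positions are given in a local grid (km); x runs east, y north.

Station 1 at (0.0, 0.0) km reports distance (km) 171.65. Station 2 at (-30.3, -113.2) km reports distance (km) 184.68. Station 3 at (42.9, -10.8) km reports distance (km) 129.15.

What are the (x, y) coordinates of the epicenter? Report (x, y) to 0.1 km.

Circle about each station: x² + y² = 171.65²; (x + 30.3)² + (y + 113.2)² = 184.68²; (x − 42.9)² + (y + 10.8)² = 129.15².
Subtracting pairs of circle equations eliminates x²+y² and gives linear equations (the radical axes):
-60.6 x − 226.4 y = 9089.35
85.8 x − 21.6 y = 14741.05
Solving the 2×2 system: x ≈ 151.5, y ≈ -80.7 km.

x ≈ 151.5 km, y ≈ -80.7 km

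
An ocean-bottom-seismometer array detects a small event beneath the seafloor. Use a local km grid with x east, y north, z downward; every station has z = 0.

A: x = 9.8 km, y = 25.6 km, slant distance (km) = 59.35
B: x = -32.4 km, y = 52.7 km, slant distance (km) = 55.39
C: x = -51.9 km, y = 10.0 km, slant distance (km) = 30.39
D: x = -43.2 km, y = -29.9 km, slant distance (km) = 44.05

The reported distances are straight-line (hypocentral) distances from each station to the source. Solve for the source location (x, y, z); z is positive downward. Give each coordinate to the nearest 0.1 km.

x ≈ -38.8 km, y ≈ 4.7 km, depth ≈ 26.9 km

Each station gives a sphere (x−x_i)² + (y−y_i)² + z² = d_i² (stations at z=0).
Subtracting the A sphere from B and C: z² cancels, leaving linear equations in x and y:
-84.4 x + 54.2 y = 3530.02
-123.4 x − 31.2 y = 4641.08
Solving: x ≈ -38.801, y ≈ 4.709 km (keep extra digits for the depth step; rounded: -38.8, 4.7).
Then from the A sphere: z² = 59.35² − (x − 9.8)² − (y − 25.6)² with x = -38.801, y = 4.709, so z ≈ 26.906 ≈ 26.9 km.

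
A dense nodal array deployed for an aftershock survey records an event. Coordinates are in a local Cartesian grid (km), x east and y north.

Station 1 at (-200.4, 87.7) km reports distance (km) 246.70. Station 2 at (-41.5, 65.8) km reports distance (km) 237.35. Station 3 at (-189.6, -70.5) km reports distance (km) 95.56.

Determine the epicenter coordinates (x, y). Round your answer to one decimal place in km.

-138.1 km east, -151.0 km north

Circle about each station: (x + 200.4)² + (y − 87.7)² = 246.70²; (x + 41.5)² + (y − 65.8)² = 237.35²; (x + 189.6)² + (y + 70.5)² = 95.56².
Subtracting the Station 1 equation from the Station 2 and Station 3 equations removes the quadratic terms:
317.8 x − 43.8 y = -37273.69
21.6 x − 316.4 y = 44796.14
Solving the 2×2 system: x ≈ -138.1, y ≈ -151.0 km.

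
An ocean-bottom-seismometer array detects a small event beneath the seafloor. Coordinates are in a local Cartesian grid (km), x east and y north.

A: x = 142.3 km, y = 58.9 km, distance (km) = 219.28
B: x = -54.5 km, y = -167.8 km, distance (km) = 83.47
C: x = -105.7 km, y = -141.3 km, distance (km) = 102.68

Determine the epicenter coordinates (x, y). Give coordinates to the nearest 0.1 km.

Circle about each station: (x − 142.3)² + (y − 58.9)² = 219.28²; (x + 54.5)² + (y + 167.8)² = 83.47²; (x + 105.7)² + (y + 141.3)² = 102.68².
Subtracting pairs of circle equations eliminates x²+y² and gives linear equations (the radical axes):
-393.6 x − 453.4 y = 48525.07
-496.0 x − 400.4 y = 44960.22
Solving the 2×2 system: x ≈ -14.2, y ≈ -94.7 km.
Check against A (with the unrounded x, y): √((x − 142.3)²+(y − 58.9)²) = 219.28 ≈ 219.28 km. ✓

x ≈ -14.2 km, y ≈ -94.7 km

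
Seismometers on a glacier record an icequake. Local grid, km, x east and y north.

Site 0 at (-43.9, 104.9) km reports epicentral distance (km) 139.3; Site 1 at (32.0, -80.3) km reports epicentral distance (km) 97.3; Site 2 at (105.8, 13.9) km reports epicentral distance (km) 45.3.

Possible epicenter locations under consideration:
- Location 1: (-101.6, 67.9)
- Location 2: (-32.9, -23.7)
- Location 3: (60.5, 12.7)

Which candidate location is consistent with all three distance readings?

Location 3

For each candidate, compare |candidate − station| to the reported distance:
Location 1: residuals Site 0 70.8, Site 1 102.2, Site 2 169.0 → max 169.0 km
Location 2: residuals Site 0 10.2, Site 1 11.2, Site 2 98.4 → max 98.4 km
Location 3: residuals Site 0 0.0, Site 1 0.0, Site 2 0.0 → max 0.0 km
Only Location 3 has all residuals ≈ 0.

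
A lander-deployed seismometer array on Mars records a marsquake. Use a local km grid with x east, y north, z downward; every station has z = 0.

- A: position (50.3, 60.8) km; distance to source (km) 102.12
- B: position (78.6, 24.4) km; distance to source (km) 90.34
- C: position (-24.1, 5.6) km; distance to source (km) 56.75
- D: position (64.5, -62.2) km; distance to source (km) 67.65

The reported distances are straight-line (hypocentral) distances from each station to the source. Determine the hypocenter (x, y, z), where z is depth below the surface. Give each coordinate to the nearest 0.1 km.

Each station gives a sphere (x−x_i)² + (y−y_i)² + z² = d_i² (stations at z=0).
Subtracting the A sphere from B and C: z² cancels, leaving linear equations in x and y:
56.6 x − 72.8 y = 2813.77
-148.8 x − 110.4 y = 1593.37
Solving: x ≈ 11.395, y ≈ -29.791 km (keep extra digits for the depth step; rounded: 11.4, -29.8).
Then from the A sphere: z² = 102.12² − (x − 50.3)² − (y − 60.8)² with x = 11.395, y = -29.791, so z ≈ 26.611 ≈ 26.6 km.
Check against D (with the unrounded solution): distance 67.67 ≈ 67.65 km. ✓

(11.4, -29.8, 26.6)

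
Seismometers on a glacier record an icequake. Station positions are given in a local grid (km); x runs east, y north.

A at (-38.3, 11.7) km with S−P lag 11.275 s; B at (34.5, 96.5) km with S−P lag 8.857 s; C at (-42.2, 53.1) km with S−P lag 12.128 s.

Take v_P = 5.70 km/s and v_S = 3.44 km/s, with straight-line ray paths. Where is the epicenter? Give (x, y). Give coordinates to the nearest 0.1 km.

Distance from S−P lag: d = Δt · v_P v_S / (v_P − v_S) = Δt · (5.70·3.44)/(5.70−3.44) ≈ 8.6761·Δt.
So d_A = 97.82, d_B = 76.84, d_C = 105.22 km.
Circle about each station: (x + 38.3)² + (y − 11.7)² = 97.82²; (x − 34.5)² + (y − 96.5)² = 76.84²; (x + 42.2)² + (y − 53.1)² = 105.22².
Subtracting pairs of circle equations eliminates x²+y² and gives linear equations (the radical axes):
145.6 x + 169.6 y = 12563.09
-7.8 x + 82.8 y = 1494.17
Solving the 2×2 system: x ≈ 58.8, y ≈ 23.6 km.

58.8 km east, 23.6 km north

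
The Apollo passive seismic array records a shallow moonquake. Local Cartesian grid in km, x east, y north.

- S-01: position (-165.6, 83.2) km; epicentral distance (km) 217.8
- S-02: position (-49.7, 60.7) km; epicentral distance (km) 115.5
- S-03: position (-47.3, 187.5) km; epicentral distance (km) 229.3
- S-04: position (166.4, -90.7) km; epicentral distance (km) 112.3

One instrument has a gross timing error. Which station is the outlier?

S-04

Solve using three stations at a time. Using S-01, S-02, S-03 (subtract circle equations pairwise → linear system) gives (x, y) ≈ (19.3, -31.9).
Distances from that point to each station vs reported:
  S-01: calculated 217.8 vs reported 217.8 → residual 0.0 km
  S-02: calculated 115.5 vs reported 115.5 → residual 0.0 km
  S-03: calculated 229.3 vs reported 229.3 → residual 0.0 km
  S-04: calculated 158.4 vs reported 112.3 → residual 46.1 km
S-01, S-02, S-03 are mutually consistent (residuals ≈ 0); S-04 is off by 46.1 km.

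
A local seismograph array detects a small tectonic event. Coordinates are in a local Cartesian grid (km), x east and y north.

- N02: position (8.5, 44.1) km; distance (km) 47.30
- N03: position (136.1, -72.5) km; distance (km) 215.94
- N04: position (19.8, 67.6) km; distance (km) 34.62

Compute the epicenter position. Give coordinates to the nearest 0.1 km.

Circle about each station: (x − 8.5)² + (y − 44.1)² = 47.30²; (x − 136.1)² + (y + 72.5)² = 215.94²; (x − 19.8)² + (y − 67.6)² = 34.62².
Subtracting pairs of circle equations eliminates x²+y² and gives linear equations (the radical axes):
255.2 x − 233.2 y = -22630.39
22.6 x + 47.0 y = 3983.49
Solving the 2×2 system: x ≈ -7.8, y ≈ 88.5 km.

(-7.8, 88.5)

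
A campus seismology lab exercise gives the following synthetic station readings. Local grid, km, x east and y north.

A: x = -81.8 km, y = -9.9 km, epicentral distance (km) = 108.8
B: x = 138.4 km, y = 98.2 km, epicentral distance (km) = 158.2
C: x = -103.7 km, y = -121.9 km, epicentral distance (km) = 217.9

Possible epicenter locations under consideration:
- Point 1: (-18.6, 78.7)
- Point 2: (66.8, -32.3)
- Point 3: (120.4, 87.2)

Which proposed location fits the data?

Point 1

For each candidate, compare |candidate − station| to the reported distance:
Point 1: residuals A 0.0, B 0.0, C 0.0 → max 0.0 km
Point 2: residuals A 41.5, B 9.3, C 25.3 → max 41.5 km
Point 3: residuals A 115.5, B 137.1, C 88.6 → max 137.1 km
Only Point 1 has all residuals ≈ 0.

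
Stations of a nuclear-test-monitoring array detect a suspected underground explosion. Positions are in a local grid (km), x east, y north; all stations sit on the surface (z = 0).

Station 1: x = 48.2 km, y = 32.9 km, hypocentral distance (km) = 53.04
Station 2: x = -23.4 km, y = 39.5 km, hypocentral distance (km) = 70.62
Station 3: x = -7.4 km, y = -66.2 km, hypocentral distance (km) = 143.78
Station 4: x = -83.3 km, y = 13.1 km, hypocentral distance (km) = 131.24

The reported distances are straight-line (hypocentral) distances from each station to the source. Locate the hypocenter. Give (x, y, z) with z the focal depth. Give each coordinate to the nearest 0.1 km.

Each station gives a sphere (x−x_i)² + (y−y_i)² + z² = d_i² (stations at z=0).
Subtracting the Station 1 sphere from Station 2 and Station 3: z² cancels, leaving linear equations in x and y:
-143.2 x + 13.2 y = -3471.78
-111.2 x − 198.2 y = -16827.90
Solving: x ≈ 30.494, y ≈ 67.795 km (keep extra digits for the depth step; rounded: 30.5, 67.8).
Then from the Station 1 sphere: z² = 53.04² − (x − 48.2)² − (y − 32.9)² with x = 30.494, y = 67.795, so z ≈ 35.806 ≈ 35.8 km.

x ≈ 30.5 km, y ≈ 67.8 km, depth ≈ 35.8 km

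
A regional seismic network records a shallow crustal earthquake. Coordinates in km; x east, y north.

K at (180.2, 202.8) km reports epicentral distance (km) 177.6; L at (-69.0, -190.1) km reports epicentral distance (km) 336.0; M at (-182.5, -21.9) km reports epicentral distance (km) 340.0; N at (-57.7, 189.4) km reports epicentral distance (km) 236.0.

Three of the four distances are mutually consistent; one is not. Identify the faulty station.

K

Solve using three stations at a time. Using L, M, N (subtract circle equations pairwise → linear system) gives (x, y) ≈ (145.2, 68.8).
Distances from that point to each station vs reported:
  K: calculated 138.5 vs reported 177.6 → residual 39.1 km
  L: calculated 336.0 vs reported 336.0 → residual 0.0 km
  M: calculated 340.0 vs reported 340.0 → residual 0.0 km
  N: calculated 236.0 vs reported 236.0 → residual 0.0 km
L, M, N are mutually consistent (residuals ≈ 0); K is off by 39.1 km.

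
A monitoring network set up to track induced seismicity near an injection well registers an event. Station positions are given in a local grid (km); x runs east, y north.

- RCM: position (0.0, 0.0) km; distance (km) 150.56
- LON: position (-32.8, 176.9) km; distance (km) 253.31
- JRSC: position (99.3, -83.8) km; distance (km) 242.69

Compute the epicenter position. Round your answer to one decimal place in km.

x ≈ -141.3 km, y ≈ -52.0 km

Circle about each station: x² + y² = 150.56²; (x + 32.8)² + (y − 176.9)² = 253.31²; (x − 99.3)² + (y + 83.8)² = 242.69².
Subtracting pairs of circle equations eliminates x²+y² and gives linear equations (the radical axes):
-65.6 x + 353.8 y = -9128.19
198.6 x − 167.6 y = -19347.19
Solving the 2×2 system: x ≈ -141.3, y ≈ -52.0 km.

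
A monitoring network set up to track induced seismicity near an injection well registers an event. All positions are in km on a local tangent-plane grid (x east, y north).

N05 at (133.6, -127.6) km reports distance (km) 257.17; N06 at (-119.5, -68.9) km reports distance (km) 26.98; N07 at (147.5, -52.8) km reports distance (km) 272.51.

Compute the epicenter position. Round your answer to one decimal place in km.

Circle about each station: (x − 133.6)² + (y + 127.6)² = 257.17²; (x + 119.5)² + (y + 68.9)² = 26.98²; (x − 147.5)² + (y + 52.8)² = 272.51².
Subtracting pairs of circle equations eliminates x²+y² and gives linear equations (the radical axes):
-506.2 x + 117.4 y = 50305.23
27.8 x + 149.6 y = -17711.92
Solving the 2×2 system: x ≈ -121.6, y ≈ -95.8 km.

(-121.6, -95.8)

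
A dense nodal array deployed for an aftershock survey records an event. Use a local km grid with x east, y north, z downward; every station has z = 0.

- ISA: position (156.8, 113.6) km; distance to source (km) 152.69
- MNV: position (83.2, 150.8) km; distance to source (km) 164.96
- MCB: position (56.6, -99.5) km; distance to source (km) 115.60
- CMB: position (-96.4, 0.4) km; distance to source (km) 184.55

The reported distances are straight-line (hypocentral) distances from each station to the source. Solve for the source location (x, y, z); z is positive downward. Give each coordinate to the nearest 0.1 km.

Each station gives a sphere (x−x_i)² + (y−y_i)² + z² = d_i² (stations at z=0).
Subtracting the ISA sphere from MNV and MCB: z² cancels, leaving linear equations in x and y:
-147.2 x + 74.4 y = -11725.89
-200.4 x − 426.2 y = -14436.51
Solving: x ≈ 78.196, y ≈ -2.895 km (keep extra digits for the depth step; rounded: 78.2, -2.9).
Then from the ISA sphere: z² = 152.69² − (x − 156.8)² − (y − 113.6)² with x = 78.196, y = -2.895, so z ≈ 59.704 ≈ 59.7 km.

x ≈ 78.2 km, y ≈ -2.9 km, depth ≈ 59.7 km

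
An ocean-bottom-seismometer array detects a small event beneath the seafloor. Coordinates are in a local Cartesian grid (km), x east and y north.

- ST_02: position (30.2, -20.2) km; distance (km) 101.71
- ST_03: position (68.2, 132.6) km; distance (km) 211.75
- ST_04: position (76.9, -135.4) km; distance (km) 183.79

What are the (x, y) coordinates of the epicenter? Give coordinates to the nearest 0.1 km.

Circle about each station: (x − 30.2)² + (y + 20.2)² = 101.71²; (x − 68.2)² + (y − 132.6)² = 211.75²; (x − 76.9)² + (y + 135.4)² = 183.79².
Subtracting pairs of circle equations eliminates x²+y² and gives linear equations (the radical axes):
76.0 x + 305.6 y = -13579.22
93.4 x − 230.4 y = -507.15
Solving the 2×2 system: x ≈ -71.3, y ≈ -26.7 km.

-71.3 km east, -26.7 km north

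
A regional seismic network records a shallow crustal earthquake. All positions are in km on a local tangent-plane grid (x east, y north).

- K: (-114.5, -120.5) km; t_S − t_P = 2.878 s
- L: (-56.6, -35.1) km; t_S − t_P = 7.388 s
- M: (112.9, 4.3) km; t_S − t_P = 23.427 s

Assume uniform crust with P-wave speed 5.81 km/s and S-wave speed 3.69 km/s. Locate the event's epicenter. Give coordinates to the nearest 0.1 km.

-102.7 km east, -93.9 km north

Distance from S−P lag: d = Δt · v_P v_S / (v_P − v_S) = Δt · (5.81·3.69)/(5.81−3.69) ≈ 10.1127·Δt.
So d_K = 29.10, d_L = 74.71, d_M = 236.91 km.
Circle about each station: (x + 114.5)² + (y + 120.5)² = 29.10²; (x + 56.6)² + (y + 35.1)² = 74.71²; (x − 112.9)² + (y − 4.3)² = 236.91².
Subtracting pairs of circle equations eliminates x²+y² and gives linear equations (the radical axes):
115.8 x + 170.8 y = -27929.70
454.8 x + 249.6 y = -70145.14
Solving the 2×2 system: x ≈ -102.7, y ≈ -93.9 km.
Check against K (with the unrounded x, y): √((x + 114.5)²+(y + 120.5)²) = 29.11 ≈ 29.10 km. ✓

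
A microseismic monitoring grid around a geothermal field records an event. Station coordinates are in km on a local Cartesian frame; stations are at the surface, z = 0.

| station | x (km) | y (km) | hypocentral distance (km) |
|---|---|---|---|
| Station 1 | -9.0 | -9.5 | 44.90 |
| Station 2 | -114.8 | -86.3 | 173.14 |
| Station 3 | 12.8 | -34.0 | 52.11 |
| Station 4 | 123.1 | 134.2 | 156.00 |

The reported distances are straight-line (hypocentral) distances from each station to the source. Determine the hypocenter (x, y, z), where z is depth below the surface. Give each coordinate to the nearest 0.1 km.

(25.6, 13.6, 16.9)

Each station gives a sphere (x−x_i)² + (y−y_i)² + z² = d_i² (stations at z=0).
Subtracting the Station 1 sphere from Station 2 and Station 3: z² cancels, leaving linear equations in x and y:
-211.6 x − 153.6 y = -7505.97
43.6 x − 49.0 y = 449.15
Solving: x ≈ 25.595, y ≈ 13.608 km (keep extra digits for the depth step; rounded: 25.6, 13.6).
Then from the Station 1 sphere: z² = 44.90² − (x + 9.0)² − (y + 9.5)² with x = 25.595, y = 13.608, so z ≈ 16.888 ≈ 16.9 km.
Check against Station 4 (with the unrounded solution): distance 156.00 ≈ 156.00 km. ✓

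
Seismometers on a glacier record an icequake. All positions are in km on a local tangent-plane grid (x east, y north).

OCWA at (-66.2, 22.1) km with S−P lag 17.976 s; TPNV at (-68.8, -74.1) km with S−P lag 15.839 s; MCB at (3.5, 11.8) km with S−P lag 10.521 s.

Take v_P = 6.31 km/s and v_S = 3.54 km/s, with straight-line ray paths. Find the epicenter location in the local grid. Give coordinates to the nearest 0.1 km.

57.3 km east, -53.8 km north

Distance from S−P lag: d = Δt · v_P v_S / (v_P − v_S) = Δt · (6.31·3.54)/(6.31−3.54) ≈ 8.0640·Δt.
So d_OCWA = 144.96, d_TPNV = 127.73, d_MCB = 84.84 km.
Circle about each station: (x + 66.2)² + (y − 22.1)² = 144.96²; (x + 68.8)² + (y + 74.1)² = 127.73²; (x − 3.5)² + (y − 11.8)² = 84.84².
Subtracting pairs of circle equations eliminates x²+y² and gives linear equations (the radical axes):
-5.2 x − 192.4 y = 10051.85
139.4 x − 20.6 y = 9096.22
Solving the 2×2 system: x ≈ 57.3, y ≈ -53.8 km.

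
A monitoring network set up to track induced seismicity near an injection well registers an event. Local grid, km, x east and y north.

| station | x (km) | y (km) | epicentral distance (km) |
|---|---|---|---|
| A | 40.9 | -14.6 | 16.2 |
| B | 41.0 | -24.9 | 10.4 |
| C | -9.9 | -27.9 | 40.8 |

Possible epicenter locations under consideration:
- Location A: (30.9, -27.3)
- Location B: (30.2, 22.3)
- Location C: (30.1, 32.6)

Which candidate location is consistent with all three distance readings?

Location A

For each candidate, compare |candidate − station| to the reported distance:
Location A: residuals A 0.0, B 0.0, C 0.0 → max 0.0 km
Location B: residuals A 22.2, B 38.0, C 23.4 → max 38.0 km
Location C: residuals A 32.2, B 48.1, C 31.7 → max 48.1 km
Only Location A has all residuals ≈ 0.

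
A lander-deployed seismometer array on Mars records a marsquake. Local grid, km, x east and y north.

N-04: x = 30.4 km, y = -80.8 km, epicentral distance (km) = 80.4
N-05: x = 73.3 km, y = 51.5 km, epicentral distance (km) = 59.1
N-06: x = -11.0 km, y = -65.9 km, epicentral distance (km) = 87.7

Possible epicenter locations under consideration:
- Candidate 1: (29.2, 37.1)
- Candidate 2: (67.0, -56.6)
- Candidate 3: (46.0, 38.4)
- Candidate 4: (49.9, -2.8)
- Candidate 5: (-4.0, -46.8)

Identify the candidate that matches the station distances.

For each candidate, compare |candidate − station| to the reported distance:
Candidate 1: residuals N-04 37.5, N-05 12.7, N-06 22.9 → max 37.5 km
Candidate 2: residuals N-04 36.5, N-05 49.2, N-06 9.1 → max 49.2 km
Candidate 3: residuals N-04 39.8, N-05 28.8, N-06 31.2 → max 39.8 km
Candidate 4: residuals N-04 0.0, N-05 0.0, N-06 0.0 → max 0.0 km
Candidate 5: residuals N-04 32.0, N-05 66.0, N-06 67.4 → max 67.4 km
Only Candidate 4 has all residuals ≈ 0.

Candidate 4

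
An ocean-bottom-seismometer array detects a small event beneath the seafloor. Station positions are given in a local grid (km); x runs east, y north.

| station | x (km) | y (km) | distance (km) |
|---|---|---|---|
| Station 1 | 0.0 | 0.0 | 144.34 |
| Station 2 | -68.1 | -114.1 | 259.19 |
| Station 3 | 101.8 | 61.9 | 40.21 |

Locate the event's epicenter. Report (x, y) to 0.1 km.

137.6 km east, 43.6 km north

Circle about each station: x² + y² = 144.34²; (x + 68.1)² + (y + 114.1)² = 259.19²; (x − 101.8)² + (y − 61.9)² = 40.21².
Subtracting the Station 1 equation from the Station 2 and Station 3 equations removes the quadratic terms:
-136.2 x − 228.2 y = -28689.00
203.6 x + 123.8 y = 33412.04
Solving the 2×2 system: x ≈ 137.6, y ≈ 43.6 km.
Check against Station 1 (with the unrounded x, y): √(x²+y²) = 144.34 ≈ 144.34 km. ✓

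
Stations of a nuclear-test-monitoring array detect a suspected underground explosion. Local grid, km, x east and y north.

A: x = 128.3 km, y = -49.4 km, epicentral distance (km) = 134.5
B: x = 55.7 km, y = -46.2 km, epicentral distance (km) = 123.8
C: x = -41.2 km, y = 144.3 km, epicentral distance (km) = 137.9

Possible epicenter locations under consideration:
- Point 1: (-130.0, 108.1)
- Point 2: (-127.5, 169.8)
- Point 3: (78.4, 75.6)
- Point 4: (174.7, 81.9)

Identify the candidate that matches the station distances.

For each candidate, compare |candidate − station| to the reported distance:
Point 1: residuals A 168.0, B 117.6, C 42.0 → max 168.0 km
Point 2: residuals A 202.4, B 159.4, C 47.9 → max 202.4 km
Point 3: residuals A 0.1, B 0.1, C 0.0 → max 0.1 km
Point 4: residuals A 4.8, B 51.0, C 86.8 → max 86.8 km
Only Point 3 has all residuals ≈ 0.

Point 3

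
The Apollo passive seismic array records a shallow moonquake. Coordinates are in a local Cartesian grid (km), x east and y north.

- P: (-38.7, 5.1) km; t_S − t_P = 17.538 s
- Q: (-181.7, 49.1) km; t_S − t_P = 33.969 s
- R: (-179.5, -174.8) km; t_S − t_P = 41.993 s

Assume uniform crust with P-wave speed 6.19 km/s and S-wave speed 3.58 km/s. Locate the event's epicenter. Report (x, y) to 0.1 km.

Distance from S−P lag: d = Δt · v_P v_S / (v_P − v_S) = Δt · (6.19·3.58)/(6.19−3.58) ≈ 8.4905·Δt.
So d_P = 148.91, d_Q = 288.41, d_R = 356.54 km.
Circle about each station: (x + 38.7)² + (y − 5.1)² = 148.91²; (x + 181.7)² + (y − 49.1)² = 288.41²; (x + 179.5)² + (y + 174.8)² = 356.54².
Subtracting the P equation from the Q and R equations removes the quadratic terms:
-286.0 x + 88.0 y = -27104.14
-281.6 x − 359.8 y = -43694.99
Solving the 2×2 system: x ≈ 106.5, y ≈ 38.1 km.
Check against P (with the unrounded x, y): √((x + 38.7)²+(y − 5.1)²) = 148.89 ≈ 148.91 km. ✓

(106.5, 38.1)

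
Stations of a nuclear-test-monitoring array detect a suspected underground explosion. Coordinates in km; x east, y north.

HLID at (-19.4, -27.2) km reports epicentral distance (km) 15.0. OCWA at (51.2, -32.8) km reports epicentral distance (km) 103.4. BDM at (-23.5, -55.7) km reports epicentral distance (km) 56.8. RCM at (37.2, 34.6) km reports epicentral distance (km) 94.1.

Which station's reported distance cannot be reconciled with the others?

Solve using three stations at a time. Using OCWA, BDM, RCM (subtract circle equations pairwise → linear system) gives (x, y) ≈ (-48.2, -4.7).
Distances from that point to each station vs reported:
  HLID: calculated 36.6 vs reported 15.0 → residual 21.6 km
  OCWA: calculated 103.3 vs reported 103.4 → residual 0.1 km
  BDM: calculated 56.7 vs reported 56.8 → residual 0.1 km
  RCM: calculated 94.0 vs reported 94.1 → residual 0.1 km
OCWA, BDM, RCM are mutually consistent (residuals ≈ 0); HLID is off by 21.6 km.

HLID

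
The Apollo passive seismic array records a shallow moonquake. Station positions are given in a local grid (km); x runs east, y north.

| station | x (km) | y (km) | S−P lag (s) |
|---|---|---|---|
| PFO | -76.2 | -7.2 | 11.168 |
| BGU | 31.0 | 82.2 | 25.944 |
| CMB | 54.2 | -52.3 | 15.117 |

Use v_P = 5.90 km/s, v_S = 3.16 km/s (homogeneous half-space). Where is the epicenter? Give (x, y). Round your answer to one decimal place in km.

Distance from S−P lag: d = Δt · v_P v_S / (v_P − v_S) = Δt · (5.90·3.16)/(5.90−3.16) ≈ 6.8044·Δt.
So d_PFO = 75.99, d_BGU = 176.53, d_CMB = 102.86 km.
Circle about each station: (x + 76.2)² + (y + 7.2)² = 75.99²; (x − 31.0)² + (y − 82.2)² = 176.53²; (x − 54.2)² + (y + 52.3)² = 102.86².
Subtracting the PFO equation from the BGU and CMB equations removes the quadratic terms:
214.4 x + 178.8 y = -23528.80
260.8 x − 90.2 y = -4991.05
Solving the 2×2 system: x ≈ -45.7, y ≈ -76.8 km.

-45.7 km east, -76.8 km north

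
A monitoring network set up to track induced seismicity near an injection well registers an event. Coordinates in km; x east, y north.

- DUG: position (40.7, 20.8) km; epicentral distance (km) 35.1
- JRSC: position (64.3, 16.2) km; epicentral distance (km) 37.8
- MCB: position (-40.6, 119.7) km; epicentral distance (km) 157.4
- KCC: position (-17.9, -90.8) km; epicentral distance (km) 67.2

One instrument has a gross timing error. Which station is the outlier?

Solve using three stations at a time. Using DUG, JRSC, MCB (subtract circle equations pairwise → linear system) gives (x, y) ≈ (41.9, -14.3).
Distances from that point to each station vs reported:
  DUG: calculated 35.2 vs reported 35.1 → residual 0.1 km
  JRSC: calculated 37.9 vs reported 37.8 → residual 0.1 km
  MCB: calculated 157.4 vs reported 157.4 → residual 0.0 km
  KCC: calculated 97.1 vs reported 67.2 → residual 29.9 km
DUG, JRSC, MCB are mutually consistent (residuals ≈ 0); KCC is off by 29.9 km.

KCC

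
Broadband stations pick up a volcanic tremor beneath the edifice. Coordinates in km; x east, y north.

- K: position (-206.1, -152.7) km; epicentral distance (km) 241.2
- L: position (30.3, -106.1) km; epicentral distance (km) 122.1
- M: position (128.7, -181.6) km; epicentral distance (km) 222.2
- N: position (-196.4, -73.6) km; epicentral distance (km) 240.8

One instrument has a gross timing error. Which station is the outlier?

K

Solve using three stations at a time. Using L, M, N (subtract circle equations pairwise → linear system) gives (x, y) ≈ (27.2, 16.2).
Distances from that point to each station vs reported:
  K: calculated 288.0 vs reported 241.2 → residual 46.8 km
  L: calculated 122.3 vs reported 122.1 → residual 0.2 km
  M: calculated 222.3 vs reported 222.2 → residual 0.1 km
  N: calculated 240.9 vs reported 240.8 → residual 0.1 km
L, M, N are mutually consistent (residuals ≈ 0); K is off by 46.8 km.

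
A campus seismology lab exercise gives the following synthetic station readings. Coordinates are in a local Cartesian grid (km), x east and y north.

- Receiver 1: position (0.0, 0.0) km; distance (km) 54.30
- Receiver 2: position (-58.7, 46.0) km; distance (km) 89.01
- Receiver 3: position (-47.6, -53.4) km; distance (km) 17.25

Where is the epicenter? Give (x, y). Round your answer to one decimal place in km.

x ≈ -36.5 km, y ≈ -40.2 km

Circle about each station: x² + y² = 54.30²; (x + 58.7)² + (y − 46.0)² = 89.01²; (x + 47.6)² + (y + 53.4)² = 17.25².
Subtracting pairs of circle equations eliminates x²+y² and gives linear equations (the radical axes):
-117.4 x + 92.0 y = 587.40
-95.2 x − 106.8 y = 7768.25
Solving the 2×2 system: x ≈ -36.5, y ≈ -40.2 km.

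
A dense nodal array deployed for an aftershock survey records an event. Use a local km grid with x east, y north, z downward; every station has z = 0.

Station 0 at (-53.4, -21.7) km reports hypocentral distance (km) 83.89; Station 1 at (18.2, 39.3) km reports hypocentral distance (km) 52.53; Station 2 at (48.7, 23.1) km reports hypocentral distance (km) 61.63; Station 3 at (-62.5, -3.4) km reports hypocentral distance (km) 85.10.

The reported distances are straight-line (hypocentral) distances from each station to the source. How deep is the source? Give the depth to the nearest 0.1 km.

Each station gives a sphere (x−x_i)² + (y−y_i)² + z² = d_i² (stations at z=0).
Subtracting the Station 0 sphere from Station 1 and Station 2: z² cancels, leaving linear equations in x and y:
143.2 x + 122.0 y = 2831.41
204.2 x + 89.6 y = 2822.13
Solving: x ≈ 7.499, y ≈ 14.406 km (keep extra digits for the depth step; rounded: 7.5, 14.4).
Then from the Station 0 sphere: z² = 83.89² − (x + 53.4)² − (y + 21.7)² with x = 7.499, y = 14.406, so z ≈ 45.002 ≈ 45.0 km.

depth ≈ 45.0 km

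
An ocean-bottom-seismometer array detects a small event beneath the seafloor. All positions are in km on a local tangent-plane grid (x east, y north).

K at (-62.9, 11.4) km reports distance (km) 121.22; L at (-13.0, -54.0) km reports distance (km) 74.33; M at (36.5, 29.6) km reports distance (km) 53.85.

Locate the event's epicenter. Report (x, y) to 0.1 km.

Circle about each station: (x + 62.9)² + (y − 11.4)² = 121.22²; (x + 13.0)² + (y + 54.0)² = 74.33²; (x − 36.5)² + (y − 29.6)² = 53.85².
Subtracting the K equation from the L and M equations removes the quadratic terms:
99.8 x − 130.8 y = 8167.97
198.8 x + 36.4 y = 9916.51
Solving the 2×2 system: x ≈ 53.8, y ≈ -21.4 km.
Check against K (with the unrounded x, y): √((x + 62.9)²+(y − 11.4)²) = 121.22 ≈ 121.22 km. ✓

x ≈ 53.8 km, y ≈ -21.4 km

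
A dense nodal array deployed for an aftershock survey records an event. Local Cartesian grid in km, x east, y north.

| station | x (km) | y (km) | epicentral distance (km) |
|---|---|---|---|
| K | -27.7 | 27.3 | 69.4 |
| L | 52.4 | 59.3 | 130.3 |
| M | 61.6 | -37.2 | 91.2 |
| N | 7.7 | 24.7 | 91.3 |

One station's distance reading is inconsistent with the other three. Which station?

N

Solve using three stations at a time. Using K, L, M (subtract circle equations pairwise → linear system) gives (x, y) ≈ (-29.5, -42.1).
Distances from that point to each station vs reported:
  K: calculated 69.4 vs reported 69.4 → residual 0.0 km
  L: calculated 130.3 vs reported 130.3 → residual 0.0 km
  M: calculated 91.2 vs reported 91.2 → residual 0.0 km
  N: calculated 76.4 vs reported 91.3 → residual 14.9 km
K, L, M are mutually consistent (residuals ≈ 0); N is off by 14.9 km.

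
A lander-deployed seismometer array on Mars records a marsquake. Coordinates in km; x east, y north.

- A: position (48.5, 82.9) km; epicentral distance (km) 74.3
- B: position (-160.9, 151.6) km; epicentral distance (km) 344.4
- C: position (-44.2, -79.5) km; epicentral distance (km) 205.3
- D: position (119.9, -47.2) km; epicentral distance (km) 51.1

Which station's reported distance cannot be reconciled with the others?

Solve using three stations at a time. Using B, C, D (subtract circle equations pairwise → linear system) gives (x, y) ≈ (146.6, -3.6).
Distances from that point to each station vs reported:
  A: calculated 130.7 vs reported 74.3 → residual 56.4 km
  B: calculated 344.4 vs reported 344.4 → residual 0.0 km
  C: calculated 205.3 vs reported 205.3 → residual 0.0 km
  D: calculated 51.1 vs reported 51.1 → residual 0.0 km
B, C, D are mutually consistent (residuals ≈ 0); A is off by 56.4 km.

A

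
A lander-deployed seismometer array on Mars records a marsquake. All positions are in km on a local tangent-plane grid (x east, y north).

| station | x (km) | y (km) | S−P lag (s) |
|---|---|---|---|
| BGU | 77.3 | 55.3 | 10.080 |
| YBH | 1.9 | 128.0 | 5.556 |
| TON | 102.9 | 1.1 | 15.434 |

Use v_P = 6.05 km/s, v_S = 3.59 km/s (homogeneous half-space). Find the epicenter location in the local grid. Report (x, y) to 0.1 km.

Distance from S−P lag: d = Δt · v_P v_S / (v_P − v_S) = Δt · (6.05·3.59)/(6.05−3.59) ≈ 8.8291·Δt.
So d_BGU = 89.00, d_YBH = 49.05, d_TON = 136.27 km.
Circle about each station: (x − 77.3)² + (y − 55.3)² = 89.00²; (x − 1.9)² + (y − 128.0)² = 49.05²; (x − 102.9)² + (y − 1.1)² = 136.27².
Subtracting the BGU equation from the YBH and TON equations removes the quadratic terms:
-150.8 x + 145.4 y = 12869.33
51.2 x − 108.4 y = -9092.27
Solving the 2×2 system: x ≈ -8.2, y ≈ 80.0 km.

x ≈ -8.2 km, y ≈ 80.0 km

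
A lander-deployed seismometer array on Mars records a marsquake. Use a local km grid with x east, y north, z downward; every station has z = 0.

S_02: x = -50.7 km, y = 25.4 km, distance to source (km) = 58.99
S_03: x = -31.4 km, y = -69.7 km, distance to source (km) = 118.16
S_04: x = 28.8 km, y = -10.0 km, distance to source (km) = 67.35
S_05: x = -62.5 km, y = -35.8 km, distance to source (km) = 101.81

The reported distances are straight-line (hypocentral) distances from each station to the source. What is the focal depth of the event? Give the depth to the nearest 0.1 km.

31.0 km

Each station gives a sphere (x−x_i)² + (y−y_i)² + z² = d_i² (stations at z=0).
Subtracting the S_02 sphere from S_03 and S_04: z² cancels, leaving linear equations in x and y:
38.6 x − 190.2 y = -7853.57
159.0 x − 70.8 y = -3342.41
Solving: x ≈ -2.897, y ≈ 40.703 km (keep extra digits for the depth step; rounded: -2.9, 40.7).
Then from the S_02 sphere: z² = 58.99² − (x + 50.7)² − (y − 25.4)² with x = -2.897, y = 40.703, so z ≈ 30.992 ≈ 31.0 km.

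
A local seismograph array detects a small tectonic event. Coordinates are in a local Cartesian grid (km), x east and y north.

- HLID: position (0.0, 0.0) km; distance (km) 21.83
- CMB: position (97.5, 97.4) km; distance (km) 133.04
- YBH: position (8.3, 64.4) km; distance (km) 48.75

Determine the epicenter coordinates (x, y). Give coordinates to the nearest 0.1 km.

Circle about each station: x² + y² = 21.83²; (x − 97.5)² + (y − 97.4)² = 133.04²; (x − 8.3)² + (y − 64.4)² = 48.75².
Subtracting the HLID equation from the CMB and YBH equations removes the quadratic terms:
195.0 x + 194.8 y = 1769.92
16.6 x + 128.8 y = 2316.24
Solving the 2×2 system: x ≈ -10.2, y ≈ 19.3 km.

(-10.2, 19.3)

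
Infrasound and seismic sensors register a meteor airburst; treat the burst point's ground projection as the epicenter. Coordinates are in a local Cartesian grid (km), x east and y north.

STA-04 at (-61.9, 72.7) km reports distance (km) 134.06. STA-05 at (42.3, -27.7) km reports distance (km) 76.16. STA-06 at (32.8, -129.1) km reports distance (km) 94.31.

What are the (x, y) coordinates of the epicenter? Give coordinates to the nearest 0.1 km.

-28.0 km east, -57.0 km north

Circle about each station: (x + 61.9)² + (y − 72.7)² = 134.06²; (x − 42.3)² + (y + 27.7)² = 76.16²; (x − 32.8)² + (y + 129.1)² = 94.31².
Subtracting the STA-04 equation from the STA-05 and STA-06 equations removes the quadratic terms:
208.4 x − 200.8 y = 5611.42
189.4 x − 403.6 y = 17703.46
Solving the 2×2 system: x ≈ -28.0, y ≈ -57.0 km.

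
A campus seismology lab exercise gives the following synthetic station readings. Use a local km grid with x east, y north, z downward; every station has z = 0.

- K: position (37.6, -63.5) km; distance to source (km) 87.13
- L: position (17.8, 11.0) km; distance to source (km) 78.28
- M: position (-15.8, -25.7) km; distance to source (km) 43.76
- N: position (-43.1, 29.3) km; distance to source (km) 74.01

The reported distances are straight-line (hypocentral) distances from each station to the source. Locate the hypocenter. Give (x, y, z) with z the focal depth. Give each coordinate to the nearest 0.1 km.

Each station gives a sphere (x−x_i)² + (y−y_i)² + z² = d_i² (stations at z=0).
Subtracting the K sphere from L and M: z² cancels, leaving linear equations in x and y:
-39.6 x + 149.0 y = -3544.29
-106.8 x + 75.6 y = 1140.82
Solving: x ≈ -33.897, y ≈ -32.796 km (keep extra digits for the depth step; rounded: -33.9, -32.8).
Then from the K sphere: z² = 87.13² − (x − 37.6)² − (y + 63.5)² with x = -33.897, y = -32.796, so z ≈ 39.206 ≈ 39.2 km.

x ≈ -33.9 km, y ≈ -32.8 km, depth ≈ 39.2 km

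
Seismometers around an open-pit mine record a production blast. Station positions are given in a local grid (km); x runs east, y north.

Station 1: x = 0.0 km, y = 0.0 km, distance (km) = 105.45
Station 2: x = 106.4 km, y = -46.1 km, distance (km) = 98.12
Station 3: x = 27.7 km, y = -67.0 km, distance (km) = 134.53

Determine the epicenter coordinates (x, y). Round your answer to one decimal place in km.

92.3 km east, 51.0 km north

Circle about each station: x² + y² = 105.45²; (x − 106.4)² + (y + 46.1)² = 98.12²; (x − 27.7)² + (y + 67.0)² = 134.53².
Subtracting the Station 1 equation from the Station 2 and Station 3 equations removes the quadratic terms:
212.8 x − 92.2 y = 14938.34
55.4 x − 134.0 y = -1722.33
Solving the 2×2 system: x ≈ 92.3, y ≈ 51.0 km.
Check against Station 1 (with the unrounded x, y): √(x²+y²) = 105.46 ≈ 105.45 km. ✓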